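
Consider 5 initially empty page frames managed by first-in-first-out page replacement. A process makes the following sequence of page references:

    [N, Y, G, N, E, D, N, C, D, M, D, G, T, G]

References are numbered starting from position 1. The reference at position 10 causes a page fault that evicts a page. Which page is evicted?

pos 1: N -> fault, frames {N}
pos 2: Y -> fault, frames {N,Y}
pos 3: G -> fault, frames {N,Y,G}
pos 4: N -> hit
pos 5: E -> fault, frames {N,Y,G,E}
pos 6: D -> fault, frames {N,Y,G,E,D}
pos 7: N -> hit
pos 8: C -> fault, evict N, frames {Y,G,E,D,C}
pos 9: D -> hit
pos 10: M -> fault, evict Y, frames {G,E,D,C,M}
At position 10, page Y is evicted.

Y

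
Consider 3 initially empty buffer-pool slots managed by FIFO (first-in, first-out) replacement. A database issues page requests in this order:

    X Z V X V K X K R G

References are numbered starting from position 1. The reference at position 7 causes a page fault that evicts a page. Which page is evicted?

Z

pos 1: X -> fault, frames [X]
pos 2: Z -> fault, frames [X, Z]
pos 3: V -> fault, frames [X, Z, V]
pos 4: X -> hit
pos 5: V -> hit
pos 6: K -> fault, evict X, frames [Z, V, K]
pos 7: X -> fault, evict Z, frames [V, K, X]
At position 7, page Z is evicted.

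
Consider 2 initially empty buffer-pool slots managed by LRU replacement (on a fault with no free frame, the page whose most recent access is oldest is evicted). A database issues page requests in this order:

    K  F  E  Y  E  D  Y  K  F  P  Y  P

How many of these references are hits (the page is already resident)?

2

K -> fault, frames {K}
F -> fault, frames {K,F}
E -> fault, evict K, frames {F,E}
Y -> fault, evict F, frames {E,Y}
E -> hit
D -> fault, evict Y, frames {E,D}
Y -> fault, evict E, frames {D,Y}
K -> fault, evict D, frames {Y,K}
F -> fault, evict Y, frames {K,F}
P -> fault, evict K, frames {F,P}
Y -> fault, evict F, frames {P,Y}
P -> hit
Hits: 2.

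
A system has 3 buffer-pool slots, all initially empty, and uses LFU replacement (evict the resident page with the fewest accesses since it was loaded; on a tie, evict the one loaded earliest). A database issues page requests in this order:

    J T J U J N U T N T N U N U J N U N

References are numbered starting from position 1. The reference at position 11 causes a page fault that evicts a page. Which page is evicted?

T

pos 1: J: miss, frames {J}
pos 2: T: miss, frames {J,T}
pos 3: J: hit
pos 4: U: miss, frames {J,T,U}
pos 5: J: hit
pos 6: N: miss, evict T, frames {J,U,N}
pos 7: U: hit
pos 8: T: miss, evict N, frames {J,U,T}
pos 9: N: miss, evict T, frames {J,U,N}
pos 10: T: miss, evict N, frames {J,U,T}
pos 11: N: miss, evict T, frames {J,U,N}
At position 11, page T is evicted.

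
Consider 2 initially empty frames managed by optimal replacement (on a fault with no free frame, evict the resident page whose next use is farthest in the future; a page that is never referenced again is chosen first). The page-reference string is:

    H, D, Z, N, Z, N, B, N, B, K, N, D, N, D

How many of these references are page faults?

7

H: fault, frames [H]
D: fault, frames [H, D]
Z: fault, evict H, frames [D, Z]
N: fault, evict D, frames [Z, N]
Z: hit
N: hit
B: fault, evict Z, frames [N, B]
N: hit
B: hit
K: fault, evict B, frames [N, K]
N: hit
D: fault, evict K, frames [N, D]
N: hit
D: hit
Page faults: 7.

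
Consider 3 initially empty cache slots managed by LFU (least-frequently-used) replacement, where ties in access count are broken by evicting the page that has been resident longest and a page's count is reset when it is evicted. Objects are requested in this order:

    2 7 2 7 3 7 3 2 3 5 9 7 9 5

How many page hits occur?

8

2: fault, frames [2]
7: fault, frames [2, 7]
2: hit
7: hit
3: fault, frames [2, 7, 3]
7: hit
3: hit
2: hit
3: hit
5: fault, evict 2, frames [7, 3, 5]
9: fault, evict 5, frames [7, 3, 9]
7: hit
9: hit
5: fault, evict 9, frames [7, 3, 5]
Hits: 8.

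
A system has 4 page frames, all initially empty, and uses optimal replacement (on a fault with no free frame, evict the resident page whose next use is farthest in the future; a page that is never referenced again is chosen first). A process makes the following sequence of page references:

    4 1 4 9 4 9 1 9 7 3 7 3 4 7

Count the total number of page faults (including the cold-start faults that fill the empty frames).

4 → fault, frames (4)
1 → fault, frames (4 1)
4 → hit
9 → fault, frames (4 1 9)
4 → hit
9 → hit
1 → hit
9 → hit
7 → fault, frames (4 1 9 7)
3 → fault, evict 9, frames (4 1 7 3)
7 → hit
3 → hit
4 → hit
7 → hit
Page faults: 5.

5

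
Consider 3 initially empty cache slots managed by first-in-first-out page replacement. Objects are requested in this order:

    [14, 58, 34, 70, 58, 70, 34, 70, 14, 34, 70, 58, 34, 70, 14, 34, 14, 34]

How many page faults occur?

14 -> fault, frames [14]
58 -> fault, frames [14, 58]
34 -> fault, frames [14, 58, 34]
70 -> fault, evict 14, frames [58, 34, 70]
58 -> hit
70 -> hit
34 -> hit
70 -> hit
14 -> fault, evict 58, frames [34, 70, 14]
34 -> hit
70 -> hit
58 -> fault, evict 34, frames [70, 14, 58]
34 -> fault, evict 70, frames [14, 58, 34]
70 -> fault, evict 14, frames [58, 34, 70]
14 -> fault, evict 58, frames [34, 70, 14]
34 -> hit
14 -> hit
34 -> hit
Page faults: 9.

9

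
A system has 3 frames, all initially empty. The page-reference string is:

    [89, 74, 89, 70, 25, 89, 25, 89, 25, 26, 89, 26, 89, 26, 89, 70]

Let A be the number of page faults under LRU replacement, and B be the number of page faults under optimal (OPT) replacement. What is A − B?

Under LRU: F F . F F . . . . F . . . . . F → 6 faults.
Under OPT: F F . F F . . . . F . . . . . . → 5 faults.
A − B = 6 − 5 = 1.

1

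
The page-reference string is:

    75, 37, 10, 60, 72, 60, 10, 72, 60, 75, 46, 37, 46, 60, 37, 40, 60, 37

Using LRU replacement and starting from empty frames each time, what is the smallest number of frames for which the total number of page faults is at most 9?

f=1: 18 faults
f=2: 16 faults
f=3: 10 faults
f=4: 9 faults
f=5: 8 faults
f=6: 7 faults
f=7: 7 faults
Smallest f with faults ≤ 9 is 4.

4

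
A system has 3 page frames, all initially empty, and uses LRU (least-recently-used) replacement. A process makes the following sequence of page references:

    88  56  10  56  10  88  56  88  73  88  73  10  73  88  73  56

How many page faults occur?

88 -> fault, frames {88}
56 -> fault, frames {88,56}
10 -> fault, frames {88,56,10}
56 -> hit
10 -> hit
88 -> hit
56 -> hit
88 -> hit
73 -> fault, evict 10, frames {56,88,73}
88 -> hit
73 -> hit
10 -> fault, evict 56, frames {88,73,10}
73 -> hit
88 -> hit
73 -> hit
56 -> fault, evict 10, frames {88,73,56}
Page faults: 6.

6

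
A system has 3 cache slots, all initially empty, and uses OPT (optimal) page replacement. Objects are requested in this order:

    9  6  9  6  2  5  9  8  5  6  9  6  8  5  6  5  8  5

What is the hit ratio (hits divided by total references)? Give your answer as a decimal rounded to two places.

9 -> miss, frames {9}
6 -> miss, frames {9,6}
9 -> hit
6 -> hit
2 -> miss, frames {9,6,2}
5 -> miss, evict 2, frames {9,6,5}
9 -> hit
8 -> miss, evict 9, frames {6,5,8}
5 -> hit
6 -> hit
9 -> miss, evict 5, frames {6,8,9}
6 -> hit
8 -> hit
5 -> miss, evict 9, frames {6,8,5}
6 -> hit
5 -> hit
8 -> hit
5 -> hit
Hits: 11 of 18 references → 11/18 = 0.6111.

0.61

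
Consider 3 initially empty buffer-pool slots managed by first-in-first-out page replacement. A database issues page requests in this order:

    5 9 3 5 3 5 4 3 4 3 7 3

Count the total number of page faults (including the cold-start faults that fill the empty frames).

5: fault, frames (5)
9: fault, frames (5 9)
3: fault, frames (5 9 3)
5: hit
3: hit
5: hit
4: fault, evict 5, frames (9 3 4)
3: hit
4: hit
3: hit
7: fault, evict 9, frames (3 4 7)
3: hit
Page faults: 5.

5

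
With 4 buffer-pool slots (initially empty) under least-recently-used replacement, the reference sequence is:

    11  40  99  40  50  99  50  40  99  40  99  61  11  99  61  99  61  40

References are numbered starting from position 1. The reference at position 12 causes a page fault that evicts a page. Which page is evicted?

pos 1: 11 -> miss, frames {11}
pos 2: 40 -> miss, frames {11,40}
pos 3: 99 -> miss, frames {11,40,99}
pos 4: 40 -> hit
pos 5: 50 -> miss, frames {11,99,40,50}
pos 6: 99 -> hit
pos 7: 50 -> hit
pos 8: 40 -> hit
pos 9: 99 -> hit
pos 10: 40 -> hit
pos 11: 99 -> hit
pos 12: 61 -> miss, evict 11, frames {50,40,99,61}
At position 12, page 11 is evicted.

11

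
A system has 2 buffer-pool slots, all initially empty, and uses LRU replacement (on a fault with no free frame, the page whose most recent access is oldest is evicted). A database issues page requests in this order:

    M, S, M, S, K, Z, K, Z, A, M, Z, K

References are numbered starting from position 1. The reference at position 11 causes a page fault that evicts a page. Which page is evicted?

A

pos 1: M → fault, frames (M)
pos 2: S → fault, frames (M S)
pos 3: M → hit
pos 4: S → hit
pos 5: K → fault, evict M, frames (S K)
pos 6: Z → fault, evict S, frames (K Z)
pos 7: K → hit
pos 8: Z → hit
pos 9: A → fault, evict K, frames (Z A)
pos 10: M → fault, evict Z, frames (A M)
pos 11: Z → fault, evict A, frames (M Z)
At position 11, page A is evicted.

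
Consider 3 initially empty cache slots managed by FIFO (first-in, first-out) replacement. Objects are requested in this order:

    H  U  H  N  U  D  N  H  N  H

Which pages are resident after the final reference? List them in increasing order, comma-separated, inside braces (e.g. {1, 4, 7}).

H: fault, frames (H)
U: fault, frames (H U)
H: hit
N: fault, frames (H U N)
U: hit
D: fault, evict H, frames (U N D)
N: hit
H: fault, evict U, frames (N D H)
N: hit
H: hit

{D, H, N}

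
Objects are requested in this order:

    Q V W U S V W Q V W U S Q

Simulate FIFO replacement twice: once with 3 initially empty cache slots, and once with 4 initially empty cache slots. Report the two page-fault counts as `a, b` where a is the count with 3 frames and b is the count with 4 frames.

3 frames: F F F F F F F F . . F F . → 10 faults.
4 frames: F F F F F . . F F F F F F → 11 faults.
11 > 10: adding a frame increased faults — Belady's anomaly.

10, 11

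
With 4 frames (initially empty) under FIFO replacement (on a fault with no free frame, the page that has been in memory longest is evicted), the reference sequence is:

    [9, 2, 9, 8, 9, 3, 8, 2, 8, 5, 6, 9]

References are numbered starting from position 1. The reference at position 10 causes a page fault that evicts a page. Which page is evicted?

9

pos 1: 9 → fault, frames [9]
pos 2: 2 → fault, frames [9, 2]
pos 3: 9 → hit
pos 4: 8 → fault, frames [9, 2, 8]
pos 5: 9 → hit
pos 6: 3 → fault, frames [9, 2, 8, 3]
pos 7: 8 → hit
pos 8: 2 → hit
pos 9: 8 → hit
pos 10: 5 → fault, evict 9, frames [2, 8, 3, 5]
At position 10, page 9 is evicted.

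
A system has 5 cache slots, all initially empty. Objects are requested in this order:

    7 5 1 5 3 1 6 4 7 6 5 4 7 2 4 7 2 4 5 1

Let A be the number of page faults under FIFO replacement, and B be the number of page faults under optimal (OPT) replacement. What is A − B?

3

Under FIFO: F F F . F . F F F . F . . F . . . . . F → 10 faults.
Under OPT: F F F . F . F F . . . . . F . . . . . . → 7 faults.
A − B = 10 − 7 = 3.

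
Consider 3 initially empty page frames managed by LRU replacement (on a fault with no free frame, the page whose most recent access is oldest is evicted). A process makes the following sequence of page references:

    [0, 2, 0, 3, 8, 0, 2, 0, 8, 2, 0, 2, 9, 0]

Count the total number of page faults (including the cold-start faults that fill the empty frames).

0: miss, frames {0}
2: miss, frames {0,2}
0: hit
3: miss, frames {2,0,3}
8: miss, evict 2, frames {0,3,8}
0: hit
2: miss, evict 3, frames {8,0,2}
0: hit
8: hit
2: hit
0: hit
2: hit
9: miss, evict 8, frames {0,2,9}
0: hit
Page faults: 6.

6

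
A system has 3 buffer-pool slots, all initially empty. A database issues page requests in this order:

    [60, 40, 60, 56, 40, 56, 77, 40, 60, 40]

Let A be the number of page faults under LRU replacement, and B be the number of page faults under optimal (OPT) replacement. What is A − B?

Under LRU: F F . F . . F . F . → 5 faults.
Under OPT: F F . F . . F . . . → 4 faults.
A − B = 5 − 4 = 1.

1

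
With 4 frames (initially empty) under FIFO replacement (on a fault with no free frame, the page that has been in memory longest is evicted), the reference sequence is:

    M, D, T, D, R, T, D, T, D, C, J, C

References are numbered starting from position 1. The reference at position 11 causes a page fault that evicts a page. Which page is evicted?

pos 1: M -> miss, frames [M]
pos 2: D -> miss, frames [M, D]
pos 3: T -> miss, frames [M, D, T]
pos 4: D -> hit
pos 5: R -> miss, frames [M, D, T, R]
pos 6: T -> hit
pos 7: D -> hit
pos 8: T -> hit
pos 9: D -> hit
pos 10: C -> miss, evict M, frames [D, T, R, C]
pos 11: J -> miss, evict D, frames [T, R, C, J]
At position 11, page D is evicted.

D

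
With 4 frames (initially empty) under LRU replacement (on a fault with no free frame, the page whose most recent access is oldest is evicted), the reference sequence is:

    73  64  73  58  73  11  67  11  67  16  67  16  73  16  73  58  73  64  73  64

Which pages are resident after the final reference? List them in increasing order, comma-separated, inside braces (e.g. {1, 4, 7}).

{16, 58, 64, 73}

73 -> fault, frames (73)
64 -> fault, frames (73 64)
73 -> hit
58 -> fault, frames (64 73 58)
73 -> hit
11 -> fault, frames (64 58 73 11)
67 -> fault, evict 64, frames (58 73 11 67)
11 -> hit
67 -> hit
16 -> fault, evict 58, frames (73 11 67 16)
67 -> hit
16 -> hit
73 -> hit
16 -> hit
73 -> hit
58 -> fault, evict 11, frames (67 16 73 58)
73 -> hit
64 -> fault, evict 67, frames (16 58 73 64)
73 -> hit
64 -> hit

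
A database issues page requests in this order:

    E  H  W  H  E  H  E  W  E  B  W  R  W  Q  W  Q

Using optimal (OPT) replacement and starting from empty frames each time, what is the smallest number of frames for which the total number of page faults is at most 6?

3

f=1: 16 faults
f=2: 8 faults
f=3: 6 faults
f=4: 6 faults
f=5: 6 faults
f=6: 6 faults
Smallest f with faults ≤ 6 is 3.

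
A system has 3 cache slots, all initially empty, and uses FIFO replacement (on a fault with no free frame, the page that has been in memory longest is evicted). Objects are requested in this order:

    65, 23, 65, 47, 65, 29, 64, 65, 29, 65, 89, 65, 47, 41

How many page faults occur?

65 → miss, frames {65}
23 → miss, frames {65,23}
65 → hit
47 → miss, frames {65,23,47}
65 → hit
29 → miss, evict 65, frames {23,47,29}
64 → miss, evict 23, frames {47,29,64}
65 → miss, evict 47, frames {29,64,65}
29 → hit
65 → hit
89 → miss, evict 29, frames {64,65,89}
65 → hit
47 → miss, evict 64, frames {65,89,47}
41 → miss, evict 65, frames {89,47,41}
Page faults: 9.

9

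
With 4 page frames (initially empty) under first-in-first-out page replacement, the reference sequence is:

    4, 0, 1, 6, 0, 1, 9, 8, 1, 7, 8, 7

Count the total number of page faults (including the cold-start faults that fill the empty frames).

4 -> fault, frames {4}
0 -> fault, frames {4,0}
1 -> fault, frames {4,0,1}
6 -> fault, frames {4,0,1,6}
0 -> hit
1 -> hit
9 -> fault, evict 4, frames {0,1,6,9}
8 -> fault, evict 0, frames {1,6,9,8}
1 -> hit
7 -> fault, evict 1, frames {6,9,8,7}
8 -> hit
7 -> hit
Page faults: 7.

7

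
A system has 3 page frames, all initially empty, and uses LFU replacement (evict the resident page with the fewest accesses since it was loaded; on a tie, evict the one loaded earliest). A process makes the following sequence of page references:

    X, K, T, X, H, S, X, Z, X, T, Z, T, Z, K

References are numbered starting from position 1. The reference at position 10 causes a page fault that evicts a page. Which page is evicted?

S

pos 1: X -> fault, frames (X)
pos 2: K -> fault, frames (X K)
pos 3: T -> fault, frames (X K T)
pos 4: X -> hit
pos 5: H -> fault, evict K, frames (X T H)
pos 6: S -> fault, evict T, frames (X H S)
pos 7: X -> hit
pos 8: Z -> fault, evict H, frames (X S Z)
pos 9: X -> hit
pos 10: T -> fault, evict S, frames (X Z T)
At position 10, page S is evicted.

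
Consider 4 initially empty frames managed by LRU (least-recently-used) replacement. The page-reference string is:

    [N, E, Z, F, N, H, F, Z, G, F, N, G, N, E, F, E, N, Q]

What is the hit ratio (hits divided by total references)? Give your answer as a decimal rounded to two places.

N: miss, frames {N}
E: miss, frames {N,E}
Z: miss, frames {N,E,Z}
F: miss, frames {N,E,Z,F}
N: hit
H: miss, evict E, frames {Z,F,N,H}
F: hit
Z: hit
G: miss, evict N, frames {H,F,Z,G}
F: hit
N: miss, evict H, frames {Z,G,F,N}
G: hit
N: hit
E: miss, evict Z, frames {F,G,N,E}
F: hit
E: hit
N: hit
Q: miss, evict G, frames {F,E,N,Q}
Hits: 9 of 18 references → 9/18 = 0.5000.

0.50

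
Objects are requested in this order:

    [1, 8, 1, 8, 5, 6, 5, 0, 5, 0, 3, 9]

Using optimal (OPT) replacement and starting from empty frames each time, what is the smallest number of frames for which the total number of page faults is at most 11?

2

f=1: 12 faults
f=2: 7 faults
f=3: 7 faults
f=4: 7 faults
f=5: 7 faults
f=6: 7 faults
f=7: 7 faults
Smallest f with faults ≤ 11 is 2.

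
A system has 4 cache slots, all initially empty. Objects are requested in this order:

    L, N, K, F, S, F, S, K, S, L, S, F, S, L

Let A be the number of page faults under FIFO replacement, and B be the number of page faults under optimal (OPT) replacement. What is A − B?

Under FIFO: F F F F F . . . . F . . . . → 6 faults.
Under OPT: F F F F F . . . . . . . . . → 5 faults.
A − B = 6 − 5 = 1.

1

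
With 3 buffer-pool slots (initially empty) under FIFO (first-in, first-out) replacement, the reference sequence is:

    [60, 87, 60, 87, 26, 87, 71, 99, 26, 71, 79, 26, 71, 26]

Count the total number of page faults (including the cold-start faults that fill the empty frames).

8

60: fault, frames (60)
87: fault, frames (60 87)
60: hit
87: hit
26: fault, frames (60 87 26)
87: hit
71: fault, evict 60, frames (87 26 71)
99: fault, evict 87, frames (26 71 99)
26: hit
71: hit
79: fault, evict 26, frames (71 99 79)
26: fault, evict 71, frames (99 79 26)
71: fault, evict 99, frames (79 26 71)
26: hit
Page faults: 8.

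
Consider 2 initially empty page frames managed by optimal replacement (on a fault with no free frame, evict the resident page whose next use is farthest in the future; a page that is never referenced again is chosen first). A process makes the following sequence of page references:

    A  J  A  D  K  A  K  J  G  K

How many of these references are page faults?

6

A -> fault, frames (A)
J -> fault, frames (A J)
A -> hit
D -> fault, evict J, frames (A D)
K -> fault, evict D, frames (A K)
A -> hit
K -> hit
J -> fault, evict A, frames (K J)
G -> fault, evict J, frames (K G)
K -> hit
Page faults: 6.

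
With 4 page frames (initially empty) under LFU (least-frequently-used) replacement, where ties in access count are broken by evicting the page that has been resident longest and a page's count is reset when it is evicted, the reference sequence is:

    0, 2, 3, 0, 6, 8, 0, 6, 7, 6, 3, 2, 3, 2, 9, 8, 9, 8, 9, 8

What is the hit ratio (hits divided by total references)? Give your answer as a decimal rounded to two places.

0.30

0: fault, frames (0)
2: fault, frames (0 2)
3: fault, frames (0 2 3)
0: hit
6: fault, frames (0 2 3 6)
8: fault, evict 2, frames (0 3 6 8)
0: hit
6: hit
7: fault, evict 3, frames (0 6 8 7)
6: hit
3: fault, evict 8, frames (0 6 7 3)
2: fault, evict 7, frames (0 6 3 2)
3: hit
2: hit
9: fault, evict 3, frames (0 6 2 9)
8: fault, evict 9, frames (0 6 2 8)
9: fault, evict 8, frames (0 6 2 9)
8: fault, evict 9, frames (0 6 2 8)
9: fault, evict 8, frames (0 6 2 9)
8: fault, evict 9, frames (0 6 2 8)
Hits: 6 of 20 references → 6/20 = 0.3000.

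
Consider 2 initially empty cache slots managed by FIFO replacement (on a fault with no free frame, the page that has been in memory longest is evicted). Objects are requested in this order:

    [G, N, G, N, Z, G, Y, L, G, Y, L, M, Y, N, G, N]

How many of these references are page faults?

G → fault, frames {G}
N → fault, frames {G,N}
G → hit
N → hit
Z → fault, evict G, frames {N,Z}
G → fault, evict N, frames {Z,G}
Y → fault, evict Z, frames {G,Y}
L → fault, evict G, frames {Y,L}
G → fault, evict Y, frames {L,G}
Y → fault, evict L, frames {G,Y}
L → fault, evict G, frames {Y,L}
M → fault, evict Y, frames {L,M}
Y → fault, evict L, frames {M,Y}
N → fault, evict M, frames {Y,N}
G → fault, evict Y, frames {N,G}
N → hit
Page faults: 13.

13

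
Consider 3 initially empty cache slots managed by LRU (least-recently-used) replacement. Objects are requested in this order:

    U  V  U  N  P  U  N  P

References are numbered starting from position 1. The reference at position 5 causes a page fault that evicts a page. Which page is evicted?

V

pos 1: U -> miss, frames {U}
pos 2: V -> miss, frames {U,V}
pos 3: U -> hit
pos 4: N -> miss, frames {V,U,N}
pos 5: P -> miss, evict V, frames {U,N,P}
At position 5, page V is evicted.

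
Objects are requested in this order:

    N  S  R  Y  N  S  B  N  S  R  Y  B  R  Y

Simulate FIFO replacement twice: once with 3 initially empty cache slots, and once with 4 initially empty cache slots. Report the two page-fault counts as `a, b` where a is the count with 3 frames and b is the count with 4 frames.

3 frames: F F F F F F F . . F F . . . → 9 faults.
4 frames: F F F F . . F F F F F F . . → 10 faults.
10 > 9: adding a frame increased faults — Belady's anomaly.

9, 10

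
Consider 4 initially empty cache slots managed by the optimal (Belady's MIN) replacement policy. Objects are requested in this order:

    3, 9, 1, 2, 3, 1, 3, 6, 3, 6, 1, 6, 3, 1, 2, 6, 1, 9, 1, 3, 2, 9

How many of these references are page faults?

6

3 → miss, frames (3)
9 → miss, frames (3 9)
1 → miss, frames (3 9 1)
2 → miss, frames (3 9 1 2)
3 → hit
1 → hit
3 → hit
6 → miss, evict 9, frames (3 1 2 6)
3 → hit
6 → hit
1 → hit
6 → hit
3 → hit
1 → hit
2 → hit
6 → hit
1 → hit
9 → miss, evict 6, frames (3 1 2 9)
1 → hit
3 → hit
2 → hit
9 → hit
Page faults: 6.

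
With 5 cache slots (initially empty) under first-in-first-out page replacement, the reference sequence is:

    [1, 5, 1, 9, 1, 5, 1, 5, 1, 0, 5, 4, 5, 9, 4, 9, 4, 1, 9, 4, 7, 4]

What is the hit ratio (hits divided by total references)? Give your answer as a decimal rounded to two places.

0.73

1: fault, frames (1)
5: fault, frames (1 5)
1: hit
9: fault, frames (1 5 9)
1: hit
5: hit
1: hit
5: hit
1: hit
0: fault, frames (1 5 9 0)
5: hit
4: fault, frames (1 5 9 0 4)
5: hit
9: hit
4: hit
9: hit
4: hit
1: hit
9: hit
4: hit
7: fault, evict 1, frames (5 9 0 4 7)
4: hit
Hits: 16 of 22 references → 16/22 = 0.7273.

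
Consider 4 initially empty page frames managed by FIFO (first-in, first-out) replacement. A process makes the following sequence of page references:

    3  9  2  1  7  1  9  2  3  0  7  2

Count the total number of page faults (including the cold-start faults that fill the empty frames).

3 -> miss, frames (3)
9 -> miss, frames (3 9)
2 -> miss, frames (3 9 2)
1 -> miss, frames (3 9 2 1)
7 -> miss, evict 3, frames (9 2 1 7)
1 -> hit
9 -> hit
2 -> hit
3 -> miss, evict 9, frames (2 1 7 3)
0 -> miss, evict 2, frames (1 7 3 0)
7 -> hit
2 -> miss, evict 1, frames (7 3 0 2)
Page faults: 8.

8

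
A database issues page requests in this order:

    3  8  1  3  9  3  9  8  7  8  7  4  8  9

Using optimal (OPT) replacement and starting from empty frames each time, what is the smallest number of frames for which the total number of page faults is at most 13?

f=1: 14 faults
f=2: 8 faults
f=3: 6 faults
f=4: 6 faults
f=5: 6 faults
f=6: 6 faults
Smallest f with faults ≤ 13 is 2.

2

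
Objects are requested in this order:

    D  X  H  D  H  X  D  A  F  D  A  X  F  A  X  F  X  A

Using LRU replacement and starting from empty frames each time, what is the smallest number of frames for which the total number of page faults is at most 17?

2

f=1: 18 faults
f=2: 16 faults
f=3: 7 faults
f=4: 5 faults
f=5: 5 faults
Smallest f with faults ≤ 17 is 2.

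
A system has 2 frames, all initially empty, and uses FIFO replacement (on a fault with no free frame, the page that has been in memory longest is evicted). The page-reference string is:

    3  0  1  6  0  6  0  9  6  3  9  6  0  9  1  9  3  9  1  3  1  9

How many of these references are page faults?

3 -> fault, frames (3)
0 -> fault, frames (3 0)
1 -> fault, evict 3, frames (0 1)
6 -> fault, evict 0, frames (1 6)
0 -> fault, evict 1, frames (6 0)
6 -> hit
0 -> hit
9 -> fault, evict 6, frames (0 9)
6 -> fault, evict 0, frames (9 6)
3 -> fault, evict 9, frames (6 3)
9 -> fault, evict 6, frames (3 9)
6 -> fault, evict 3, frames (9 6)
0 -> fault, evict 9, frames (6 0)
9 -> fault, evict 6, frames (0 9)
1 -> fault, evict 0, frames (9 1)
9 -> hit
3 -> fault, evict 9, frames (1 3)
9 -> fault, evict 1, frames (3 9)
1 -> fault, evict 3, frames (9 1)
3 -> fault, evict 9, frames (1 3)
1 -> hit
9 -> fault, evict 1, frames (3 9)
Page faults: 18.

18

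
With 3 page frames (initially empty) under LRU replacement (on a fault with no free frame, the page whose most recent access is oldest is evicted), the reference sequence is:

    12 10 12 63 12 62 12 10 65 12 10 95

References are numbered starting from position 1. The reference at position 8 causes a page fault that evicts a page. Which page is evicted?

pos 1: 12 → miss, frames (12)
pos 2: 10 → miss, frames (12 10)
pos 3: 12 → hit
pos 4: 63 → miss, frames (10 12 63)
pos 5: 12 → hit
pos 6: 62 → miss, evict 10, frames (63 12 62)
pos 7: 12 → hit
pos 8: 10 → miss, evict 63, frames (62 12 10)
At position 8, page 63 is evicted.

63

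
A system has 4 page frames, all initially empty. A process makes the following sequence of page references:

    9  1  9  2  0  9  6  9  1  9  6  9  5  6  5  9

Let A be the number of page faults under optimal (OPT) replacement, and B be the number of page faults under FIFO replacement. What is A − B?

-2

Under OPT: F F . F F . F . . . . . F . . . → 6 faults.
Under FIFO: F F . F F . F F F . . . F . . . → 8 faults.
A − B = 6 − 8 = -2.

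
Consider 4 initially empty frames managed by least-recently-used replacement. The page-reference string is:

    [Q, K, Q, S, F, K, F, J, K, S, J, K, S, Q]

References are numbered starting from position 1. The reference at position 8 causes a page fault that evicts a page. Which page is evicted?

pos 1: Q -> miss, frames {Q}
pos 2: K -> miss, frames {Q,K}
pos 3: Q -> hit
pos 4: S -> miss, frames {K,Q,S}
pos 5: F -> miss, frames {K,Q,S,F}
pos 6: K -> hit
pos 7: F -> hit
pos 8: J -> miss, evict Q, frames {S,K,F,J}
At position 8, page Q is evicted.

Q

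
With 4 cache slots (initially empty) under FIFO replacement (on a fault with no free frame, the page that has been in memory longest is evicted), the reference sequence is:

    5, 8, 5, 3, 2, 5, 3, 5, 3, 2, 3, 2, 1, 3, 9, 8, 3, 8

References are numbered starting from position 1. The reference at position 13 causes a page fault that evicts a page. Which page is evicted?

pos 1: 5 → fault, frames [5]
pos 2: 8 → fault, frames [5, 8]
pos 3: 5 → hit
pos 4: 3 → fault, frames [5, 8, 3]
pos 5: 2 → fault, frames [5, 8, 3, 2]
pos 6: 5 → hit
pos 7: 3 → hit
pos 8: 5 → hit
pos 9: 3 → hit
pos 10: 2 → hit
pos 11: 3 → hit
pos 12: 2 → hit
pos 13: 1 → fault, evict 5, frames [8, 3, 2, 1]
At position 13, page 5 is evicted.

5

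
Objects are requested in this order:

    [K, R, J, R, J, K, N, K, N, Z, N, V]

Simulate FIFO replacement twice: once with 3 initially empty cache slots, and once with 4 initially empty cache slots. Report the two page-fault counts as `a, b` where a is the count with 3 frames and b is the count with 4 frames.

3 frames: F F F . . . F F . F . F → 7 faults.
4 frames: F F F . . . F . . F . F → 6 faults.
6 < 7: adding a frame reduced faults, as is typical.

7, 6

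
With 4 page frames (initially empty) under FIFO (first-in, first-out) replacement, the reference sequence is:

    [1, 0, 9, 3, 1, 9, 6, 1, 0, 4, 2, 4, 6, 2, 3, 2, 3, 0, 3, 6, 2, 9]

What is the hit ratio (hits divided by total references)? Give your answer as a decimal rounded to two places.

0.41

1 → miss, frames (1)
0 → miss, frames (1 0)
9 → miss, frames (1 0 9)
3 → miss, frames (1 0 9 3)
1 → hit
9 → hit
6 → miss, evict 1, frames (0 9 3 6)
1 → miss, evict 0, frames (9 3 6 1)
0 → miss, evict 9, frames (3 6 1 0)
4 → miss, evict 3, frames (6 1 0 4)
2 → miss, evict 6, frames (1 0 4 2)
4 → hit
6 → miss, evict 1, frames (0 4 2 6)
2 → hit
3 → miss, evict 0, frames (4 2 6 3)
2 → hit
3 → hit
0 → miss, evict 4, frames (2 6 3 0)
3 → hit
6 → hit
2 → hit
9 → miss, evict 2, frames (6 3 0 9)
Hits: 9 of 22 references → 9/22 = 0.4091.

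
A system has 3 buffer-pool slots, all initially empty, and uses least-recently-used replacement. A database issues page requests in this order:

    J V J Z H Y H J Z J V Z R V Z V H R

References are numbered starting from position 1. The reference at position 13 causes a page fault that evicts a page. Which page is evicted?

pos 1: J → fault, frames {J}
pos 2: V → fault, frames {J,V}
pos 3: J → hit
pos 4: Z → fault, frames {V,J,Z}
pos 5: H → fault, evict V, frames {J,Z,H}
pos 6: Y → fault, evict J, frames {Z,H,Y}
pos 7: H → hit
pos 8: J → fault, evict Z, frames {Y,H,J}
pos 9: Z → fault, evict Y, frames {H,J,Z}
pos 10: J → hit
pos 11: V → fault, evict H, frames {Z,J,V}
pos 12: Z → hit
pos 13: R → fault, evict J, frames {V,Z,R}
At position 13, page J is evicted.

J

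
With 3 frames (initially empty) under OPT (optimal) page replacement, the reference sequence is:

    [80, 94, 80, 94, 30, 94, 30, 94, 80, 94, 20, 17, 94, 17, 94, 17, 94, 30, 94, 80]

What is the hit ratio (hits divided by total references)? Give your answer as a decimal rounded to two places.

80 -> miss, frames (80)
94 -> miss, frames (80 94)
80 -> hit
94 -> hit
30 -> miss, frames (80 94 30)
94 -> hit
30 -> hit
94 -> hit
80 -> hit
94 -> hit
20 -> miss, evict 80, frames (94 30 20)
17 -> miss, evict 20, frames (94 30 17)
94 -> hit
17 -> hit
94 -> hit
17 -> hit
94 -> hit
30 -> hit
94 -> hit
80 -> miss, evict 17, frames (94 30 80)
Hits: 14 of 20 references → 14/20 = 0.7000.

0.70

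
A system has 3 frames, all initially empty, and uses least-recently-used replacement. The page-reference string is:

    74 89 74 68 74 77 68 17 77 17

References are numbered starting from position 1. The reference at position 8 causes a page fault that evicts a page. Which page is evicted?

74

pos 1: 74: fault, frames {74}
pos 2: 89: fault, frames {74,89}
pos 3: 74: hit
pos 4: 68: fault, frames {89,74,68}
pos 5: 74: hit
pos 6: 77: fault, evict 89, frames {68,74,77}
pos 7: 68: hit
pos 8: 17: fault, evict 74, frames {77,68,17}
At position 8, page 74 is evicted.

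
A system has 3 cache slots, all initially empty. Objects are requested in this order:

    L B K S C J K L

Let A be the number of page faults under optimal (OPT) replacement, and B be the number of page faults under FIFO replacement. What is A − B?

Under OPT: F F F F F F . . → 6 faults.
Under FIFO: F F F F F F F F → 8 faults.
A − B = 6 − 8 = -2.

-2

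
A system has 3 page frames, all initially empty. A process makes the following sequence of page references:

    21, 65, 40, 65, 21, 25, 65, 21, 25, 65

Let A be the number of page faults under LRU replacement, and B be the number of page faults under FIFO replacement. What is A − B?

Under LRU: F F F . . F . . . . → 4 faults.
Under FIFO: F F F . . F . F . F → 6 faults.
A − B = 4 − 6 = -2.

-2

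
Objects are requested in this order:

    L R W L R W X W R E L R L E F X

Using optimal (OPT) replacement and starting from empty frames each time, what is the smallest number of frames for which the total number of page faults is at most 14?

2

f=1: 16 faults
f=2: 11 faults
f=3: 8 faults
f=4: 6 faults
f=5: 6 faults
f=6: 6 faults
Smallest f with faults ≤ 14 is 2.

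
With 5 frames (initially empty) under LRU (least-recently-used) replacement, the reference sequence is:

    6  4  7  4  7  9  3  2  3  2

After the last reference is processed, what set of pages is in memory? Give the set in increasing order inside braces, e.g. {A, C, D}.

6 → fault, frames {6}
4 → fault, frames {6,4}
7 → fault, frames {6,4,7}
4 → hit
7 → hit
9 → fault, frames {6,4,7,9}
3 → fault, frames {6,4,7,9,3}
2 → fault, evict 6, frames {4,7,9,3,2}
3 → hit
2 → hit

{2, 3, 4, 7, 9}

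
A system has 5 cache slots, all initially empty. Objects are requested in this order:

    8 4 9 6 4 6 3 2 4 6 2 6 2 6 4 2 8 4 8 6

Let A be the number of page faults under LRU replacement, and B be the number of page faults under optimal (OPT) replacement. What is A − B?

Under LRU: F F F F . . F F . . . . . . . . F . . . → 7 faults.
Under OPT: F F F F . . F F . . . . . . . . . . . . → 6 faults.
A − B = 7 − 6 = 1.

1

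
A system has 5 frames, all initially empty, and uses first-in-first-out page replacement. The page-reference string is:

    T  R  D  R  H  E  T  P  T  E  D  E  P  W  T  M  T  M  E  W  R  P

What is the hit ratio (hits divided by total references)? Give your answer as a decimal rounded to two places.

0.55

T -> fault, frames {T}
R -> fault, frames {T,R}
D -> fault, frames {T,R,D}
R -> hit
H -> fault, frames {T,R,D,H}
E -> fault, frames {T,R,D,H,E}
T -> hit
P -> fault, evict T, frames {R,D,H,E,P}
T -> fault, evict R, frames {D,H,E,P,T}
E -> hit
D -> hit
E -> hit
P -> hit
W -> fault, evict D, frames {H,E,P,T,W}
T -> hit
M -> fault, evict H, frames {E,P,T,W,M}
T -> hit
M -> hit
E -> hit
W -> hit
R -> fault, evict E, frames {P,T,W,M,R}
P -> hit
Hits: 12 of 22 references → 12/22 = 0.5455.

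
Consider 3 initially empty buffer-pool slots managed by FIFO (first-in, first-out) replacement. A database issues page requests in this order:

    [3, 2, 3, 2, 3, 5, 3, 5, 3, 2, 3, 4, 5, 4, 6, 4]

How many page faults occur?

3 -> fault, frames (3)
2 -> fault, frames (3 2)
3 -> hit
2 -> hit
3 -> hit
5 -> fault, frames (3 2 5)
3 -> hit
5 -> hit
3 -> hit
2 -> hit
3 -> hit
4 -> fault, evict 3, frames (2 5 4)
5 -> hit
4 -> hit
6 -> fault, evict 2, frames (5 4 6)
4 -> hit
Page faults: 5.

5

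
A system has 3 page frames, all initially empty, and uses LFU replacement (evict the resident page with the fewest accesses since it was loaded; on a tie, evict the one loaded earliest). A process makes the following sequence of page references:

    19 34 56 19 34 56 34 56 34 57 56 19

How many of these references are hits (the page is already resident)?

7

19 -> fault, frames {19}
34 -> fault, frames {19,34}
56 -> fault, frames {19,34,56}
19 -> hit
34 -> hit
56 -> hit
34 -> hit
56 -> hit
34 -> hit
57 -> fault, evict 19, frames {34,56,57}
56 -> hit
19 -> fault, evict 57, frames {34,56,19}
Hits: 7.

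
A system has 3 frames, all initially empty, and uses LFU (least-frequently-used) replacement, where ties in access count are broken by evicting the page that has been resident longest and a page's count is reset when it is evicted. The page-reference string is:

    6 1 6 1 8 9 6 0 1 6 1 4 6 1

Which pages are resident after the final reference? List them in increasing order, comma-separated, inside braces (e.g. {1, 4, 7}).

{1, 4, 6}

6 -> fault, frames (6)
1 -> fault, frames (6 1)
6 -> hit
1 -> hit
8 -> fault, frames (6 1 8)
9 -> fault, evict 8, frames (6 1 9)
6 -> hit
0 -> fault, evict 9, frames (6 1 0)
1 -> hit
6 -> hit
1 -> hit
4 -> fault, evict 0, frames (6 1 4)
6 -> hit
1 -> hit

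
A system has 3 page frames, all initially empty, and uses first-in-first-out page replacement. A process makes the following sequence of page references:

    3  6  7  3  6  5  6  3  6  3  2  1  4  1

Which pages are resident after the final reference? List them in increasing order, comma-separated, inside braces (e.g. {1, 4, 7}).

3 → fault, frames (3)
6 → fault, frames (3 6)
7 → fault, frames (3 6 7)
3 → hit
6 → hit
5 → fault, evict 3, frames (6 7 5)
6 → hit
3 → fault, evict 6, frames (7 5 3)
6 → fault, evict 7, frames (5 3 6)
3 → hit
2 → fault, evict 5, frames (3 6 2)
1 → fault, evict 3, frames (6 2 1)
4 → fault, evict 6, frames (2 1 4)
1 → hit

{1, 2, 4}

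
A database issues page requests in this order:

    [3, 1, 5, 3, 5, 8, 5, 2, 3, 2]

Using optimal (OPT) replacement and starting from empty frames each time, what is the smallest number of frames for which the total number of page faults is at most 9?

2

f=1: 10 faults
f=2: 6 faults
f=3: 5 faults
f=4: 5 faults
f=5: 5 faults
Smallest f with faults ≤ 9 is 2.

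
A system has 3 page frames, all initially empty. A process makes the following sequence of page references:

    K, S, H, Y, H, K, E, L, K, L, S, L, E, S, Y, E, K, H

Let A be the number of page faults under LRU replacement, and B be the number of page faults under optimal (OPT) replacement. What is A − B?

2

Under LRU: F F F F . F F F . . F . F . F . F F → 12 faults.
Under OPT: F F F F . . F F . . F . . . F . F F → 10 faults.
A − B = 12 − 10 = 2.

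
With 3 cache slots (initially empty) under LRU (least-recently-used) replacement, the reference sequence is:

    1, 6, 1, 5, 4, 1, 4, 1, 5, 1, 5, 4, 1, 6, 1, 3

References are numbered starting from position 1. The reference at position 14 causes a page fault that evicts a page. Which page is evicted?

5

pos 1: 1 → fault, frames (1)
pos 2: 6 → fault, frames (1 6)
pos 3: 1 → hit
pos 4: 5 → fault, frames (6 1 5)
pos 5: 4 → fault, evict 6, frames (1 5 4)
pos 6: 1 → hit
pos 7: 4 → hit
pos 8: 1 → hit
pos 9: 5 → hit
pos 10: 1 → hit
pos 11: 5 → hit
pos 12: 4 → hit
pos 13: 1 → hit
pos 14: 6 → fault, evict 5, frames (4 1 6)
At position 14, page 5 is evicted.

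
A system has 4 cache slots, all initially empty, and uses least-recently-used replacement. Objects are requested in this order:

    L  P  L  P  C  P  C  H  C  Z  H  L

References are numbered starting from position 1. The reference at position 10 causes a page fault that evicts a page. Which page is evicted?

pos 1: L -> fault, frames [L]
pos 2: P -> fault, frames [L, P]
pos 3: L -> hit
pos 4: P -> hit
pos 5: C -> fault, frames [L, P, C]
pos 6: P -> hit
pos 7: C -> hit
pos 8: H -> fault, frames [L, P, C, H]
pos 9: C -> hit
pos 10: Z -> fault, evict L, frames [P, H, C, Z]
At position 10, page L is evicted.

L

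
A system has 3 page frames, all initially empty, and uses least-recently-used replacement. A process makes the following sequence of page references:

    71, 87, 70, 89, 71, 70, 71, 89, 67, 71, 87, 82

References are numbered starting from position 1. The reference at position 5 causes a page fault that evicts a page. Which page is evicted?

pos 1: 71 -> fault, frames {71}
pos 2: 87 -> fault, frames {71,87}
pos 3: 70 -> fault, frames {71,87,70}
pos 4: 89 -> fault, evict 71, frames {87,70,89}
pos 5: 71 -> fault, evict 87, frames {70,89,71}
At position 5, page 87 is evicted.

87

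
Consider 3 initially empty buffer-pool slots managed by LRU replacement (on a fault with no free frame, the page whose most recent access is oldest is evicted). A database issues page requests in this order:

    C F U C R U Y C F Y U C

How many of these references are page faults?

C -> fault, frames [C]
F -> fault, frames [C, F]
U -> fault, frames [C, F, U]
C -> hit
R -> fault, evict F, frames [U, C, R]
U -> hit
Y -> fault, evict C, frames [R, U, Y]
C -> fault, evict R, frames [U, Y, C]
F -> fault, evict U, frames [Y, C, F]
Y -> hit
U -> fault, evict C, frames [F, Y, U]
C -> fault, evict F, frames [Y, U, C]
Page faults: 9.

9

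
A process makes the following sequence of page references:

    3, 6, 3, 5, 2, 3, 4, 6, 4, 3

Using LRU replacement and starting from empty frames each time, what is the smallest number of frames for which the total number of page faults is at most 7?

3

f=1: 10 faults
f=2: 8 faults
f=3: 6 faults
f=4: 6 faults
f=5: 5 faults
Smallest f with faults ≤ 7 is 3.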